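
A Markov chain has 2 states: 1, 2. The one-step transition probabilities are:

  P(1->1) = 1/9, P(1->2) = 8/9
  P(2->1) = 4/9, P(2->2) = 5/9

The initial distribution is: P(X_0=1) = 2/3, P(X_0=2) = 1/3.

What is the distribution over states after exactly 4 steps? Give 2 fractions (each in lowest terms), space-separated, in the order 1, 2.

Answer: 82/243 161/243

Derivation:
Propagating the distribution step by step (d_{t+1} = d_t * P):
d_0 = (1=2/3, 2=1/3)
  d_1[1] = 2/3*1/9 + 1/3*4/9 = 2/9
  d_1[2] = 2/3*8/9 + 1/3*5/9 = 7/9
d_1 = (1=2/9, 2=7/9)
  d_2[1] = 2/9*1/9 + 7/9*4/9 = 10/27
  d_2[2] = 2/9*8/9 + 7/9*5/9 = 17/27
d_2 = (1=10/27, 2=17/27)
  d_3[1] = 10/27*1/9 + 17/27*4/9 = 26/81
  d_3[2] = 10/27*8/9 + 17/27*5/9 = 55/81
d_3 = (1=26/81, 2=55/81)
  d_4[1] = 26/81*1/9 + 55/81*4/9 = 82/243
  d_4[2] = 26/81*8/9 + 55/81*5/9 = 161/243
d_4 = (1=82/243, 2=161/243)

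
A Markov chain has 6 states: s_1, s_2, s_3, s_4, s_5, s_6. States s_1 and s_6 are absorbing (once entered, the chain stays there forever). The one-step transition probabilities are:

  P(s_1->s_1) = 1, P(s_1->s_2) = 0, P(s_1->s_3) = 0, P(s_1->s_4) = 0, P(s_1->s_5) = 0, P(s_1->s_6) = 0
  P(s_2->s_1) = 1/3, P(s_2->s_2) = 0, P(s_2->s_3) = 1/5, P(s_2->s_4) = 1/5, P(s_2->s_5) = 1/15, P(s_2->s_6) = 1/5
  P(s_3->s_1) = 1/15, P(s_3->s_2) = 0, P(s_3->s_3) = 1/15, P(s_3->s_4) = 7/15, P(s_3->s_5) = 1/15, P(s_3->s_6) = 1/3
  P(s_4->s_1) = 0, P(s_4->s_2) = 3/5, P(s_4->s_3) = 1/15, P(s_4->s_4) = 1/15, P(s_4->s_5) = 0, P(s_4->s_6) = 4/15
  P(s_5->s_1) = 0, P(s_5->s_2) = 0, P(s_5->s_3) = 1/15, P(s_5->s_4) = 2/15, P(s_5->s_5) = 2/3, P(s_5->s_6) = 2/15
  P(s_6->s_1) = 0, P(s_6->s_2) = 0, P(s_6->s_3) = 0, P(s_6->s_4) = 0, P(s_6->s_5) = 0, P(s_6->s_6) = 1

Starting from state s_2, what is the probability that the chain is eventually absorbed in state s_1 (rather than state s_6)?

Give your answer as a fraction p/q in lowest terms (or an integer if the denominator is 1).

Answer: 2443/5379

Derivation:
Let a_i = P(absorbed in s_1 | start in state i).
Boundary conditions: a_s_1 = 1, a_s_6 = 0.
For each transient state i, a_i = sum_j P(i->j) * a_j:
  a_s_2 = 1/3*a_s_1 + 0*a_s_2 + 1/5*a_s_3 + 1/5*a_s_4 + 1/15*a_s_5 + 1/5*a_s_6
  a_s_3 = 1/15*a_s_1 + 0*a_s_2 + 1/15*a_s_3 + 7/15*a_s_4 + 1/15*a_s_5 + 1/3*a_s_6
  a_s_4 = 0*a_s_1 + 3/5*a_s_2 + 1/15*a_s_3 + 1/15*a_s_4 + 0*a_s_5 + 4/15*a_s_6
  a_s_5 = 0*a_s_1 + 0*a_s_2 + 1/15*a_s_3 + 2/15*a_s_4 + 2/3*a_s_5 + 2/15*a_s_6

Substituting a_s_1 = 1 and a_s_6 = 0, rearrange to (I - Q) a = r where r[i] = P(i -> s_1):
  [1, -1/5, -1/5, -1/15] . (a_s_2, a_s_3, a_s_4, a_s_5) = 1/3
  [0, 14/15, -7/15, -1/15] . (a_s_2, a_s_3, a_s_4, a_s_5) = 1/15
  [-3/5, -1/15, 14/15, 0] . (a_s_2, a_s_3, a_s_4, a_s_5) = 0
  [0, -1/15, -2/15, 1/3] . (a_s_2, a_s_3, a_s_4, a_s_5) = 0

Solving yields:
  a_s_2 = 2443/5379
  a_s_3 = 427/1793
  a_s_4 = 554/1793
  a_s_5 = 307/1793

Starting state is s_2, so the absorption probability is a_s_2 = 2443/5379.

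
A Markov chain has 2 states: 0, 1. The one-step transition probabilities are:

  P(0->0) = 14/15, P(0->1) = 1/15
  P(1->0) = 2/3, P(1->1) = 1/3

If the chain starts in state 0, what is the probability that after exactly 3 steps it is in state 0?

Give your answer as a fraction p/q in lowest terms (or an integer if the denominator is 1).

Computing P^3 by repeated multiplication:
P^1 =
  0: [14/15, 1/15]
  1: [2/3, 1/3]
P^2 =
  0: [206/225, 19/225]
  1: [38/45, 7/45]
P^3 =
  0: [3074/3375, 301/3375]
  1: [602/675, 73/675]

(P^3)[0 -> 0] = 3074/3375

Answer: 3074/3375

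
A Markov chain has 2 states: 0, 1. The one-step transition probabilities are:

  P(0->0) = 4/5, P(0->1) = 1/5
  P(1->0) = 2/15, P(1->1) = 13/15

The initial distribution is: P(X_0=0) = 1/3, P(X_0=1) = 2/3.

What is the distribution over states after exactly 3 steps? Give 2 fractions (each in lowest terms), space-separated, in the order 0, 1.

Propagating the distribution step by step (d_{t+1} = d_t * P):
d_0 = (0=1/3, 1=2/3)
  d_1[0] = 1/3*4/5 + 2/3*2/15 = 16/45
  d_1[1] = 1/3*1/5 + 2/3*13/15 = 29/45
d_1 = (0=16/45, 1=29/45)
  d_2[0] = 16/45*4/5 + 29/45*2/15 = 10/27
  d_2[1] = 16/45*1/5 + 29/45*13/15 = 17/27
d_2 = (0=10/27, 1=17/27)
  d_3[0] = 10/27*4/5 + 17/27*2/15 = 154/405
  d_3[1] = 10/27*1/5 + 17/27*13/15 = 251/405
d_3 = (0=154/405, 1=251/405)

Answer: 154/405 251/405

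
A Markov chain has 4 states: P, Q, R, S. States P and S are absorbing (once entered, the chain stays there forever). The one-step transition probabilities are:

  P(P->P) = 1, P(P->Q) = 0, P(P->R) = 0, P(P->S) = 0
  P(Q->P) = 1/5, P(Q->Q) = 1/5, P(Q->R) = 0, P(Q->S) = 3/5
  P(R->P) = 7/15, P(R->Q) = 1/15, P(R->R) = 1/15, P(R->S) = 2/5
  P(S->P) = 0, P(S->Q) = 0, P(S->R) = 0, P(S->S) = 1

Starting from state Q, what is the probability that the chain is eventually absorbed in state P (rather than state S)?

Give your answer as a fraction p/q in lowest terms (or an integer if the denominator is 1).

Answer: 1/4

Derivation:
Let a_i = P(absorbed in P | start in state i).
Boundary conditions: a_P = 1, a_S = 0.
For each transient state i, a_i = sum_j P(i->j) * a_j:
  a_Q = 1/5*a_P + 1/5*a_Q + 0*a_R + 3/5*a_S
  a_R = 7/15*a_P + 1/15*a_Q + 1/15*a_R + 2/5*a_S

Substituting a_P = 1 and a_S = 0, rearrange to (I - Q) a = r where r[i] = P(i -> P):
  [4/5, 0] . (a_Q, a_R) = 1/5
  [-1/15, 14/15] . (a_Q, a_R) = 7/15

Solving yields:
  a_Q = 1/4
  a_R = 29/56

Starting state is Q, so the absorption probability is a_Q = 1/4.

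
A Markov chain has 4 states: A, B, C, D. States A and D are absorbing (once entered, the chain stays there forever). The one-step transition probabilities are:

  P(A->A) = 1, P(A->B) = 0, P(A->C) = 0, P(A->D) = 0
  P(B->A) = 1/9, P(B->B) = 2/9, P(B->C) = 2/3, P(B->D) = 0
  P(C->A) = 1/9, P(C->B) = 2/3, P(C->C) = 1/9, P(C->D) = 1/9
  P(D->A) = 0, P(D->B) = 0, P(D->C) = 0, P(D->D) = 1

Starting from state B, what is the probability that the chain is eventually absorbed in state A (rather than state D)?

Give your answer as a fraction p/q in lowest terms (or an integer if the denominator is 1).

Let a_i = P(absorbed in A | start in state i).
Boundary conditions: a_A = 1, a_D = 0.
For each transient state i, a_i = sum_j P(i->j) * a_j:
  a_B = 1/9*a_A + 2/9*a_B + 2/3*a_C + 0*a_D
  a_C = 1/9*a_A + 2/3*a_B + 1/9*a_C + 1/9*a_D

Substituting a_A = 1 and a_D = 0, rearrange to (I - Q) a = r where r[i] = P(i -> A):
  [7/9, -2/3] . (a_B, a_C) = 1/9
  [-2/3, 8/9] . (a_B, a_C) = 1/9

Solving yields:
  a_B = 7/10
  a_C = 13/20

Starting state is B, so the absorption probability is a_B = 7/10.

Answer: 7/10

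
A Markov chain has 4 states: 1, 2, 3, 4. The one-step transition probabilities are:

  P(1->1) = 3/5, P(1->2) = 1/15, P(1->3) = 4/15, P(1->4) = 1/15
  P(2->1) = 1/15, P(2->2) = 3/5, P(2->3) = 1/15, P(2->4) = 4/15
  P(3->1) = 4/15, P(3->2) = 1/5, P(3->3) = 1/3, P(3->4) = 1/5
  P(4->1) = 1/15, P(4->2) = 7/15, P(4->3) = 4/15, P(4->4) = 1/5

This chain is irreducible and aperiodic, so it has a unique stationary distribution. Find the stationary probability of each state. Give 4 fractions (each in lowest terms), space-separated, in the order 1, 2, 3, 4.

Answer: 263/1136 209/568 235/1136 55/284

Derivation:
The stationary distribution satisfies pi = pi * P, i.e.:
  pi_1 = 3/5*pi_1 + 1/15*pi_2 + 4/15*pi_3 + 1/15*pi_4
  pi_2 = 1/15*pi_1 + 3/5*pi_2 + 1/5*pi_3 + 7/15*pi_4
  pi_3 = 4/15*pi_1 + 1/15*pi_2 + 1/3*pi_3 + 4/15*pi_4
  pi_4 = 1/15*pi_1 + 4/15*pi_2 + 1/5*pi_3 + 1/5*pi_4
with normalization: pi_1 + pi_2 + pi_3 + pi_4 = 1.

Using the first 3 balance equations plus normalization, the linear system A*pi = b is:
  [-2/5, 1/15, 4/15, 1/15] . pi = 0
  [1/15, -2/5, 1/5, 7/15] . pi = 0
  [4/15, 1/15, -2/3, 4/15] . pi = 0
  [1, 1, 1, 1] . pi = 1

Solving yields:
  pi_1 = 263/1136
  pi_2 = 209/568
  pi_3 = 235/1136
  pi_4 = 55/284

Verification (pi * P):
  263/1136*3/5 + 209/568*1/15 + 235/1136*4/15 + 55/284*1/15 = 263/1136 = pi_1  (ok)
  263/1136*1/15 + 209/568*3/5 + 235/1136*1/5 + 55/284*7/15 = 209/568 = pi_2  (ok)
  263/1136*4/15 + 209/568*1/15 + 235/1136*1/3 + 55/284*4/15 = 235/1136 = pi_3  (ok)
  263/1136*1/15 + 209/568*4/15 + 235/1136*1/5 + 55/284*1/5 = 55/284 = pi_4  (ok)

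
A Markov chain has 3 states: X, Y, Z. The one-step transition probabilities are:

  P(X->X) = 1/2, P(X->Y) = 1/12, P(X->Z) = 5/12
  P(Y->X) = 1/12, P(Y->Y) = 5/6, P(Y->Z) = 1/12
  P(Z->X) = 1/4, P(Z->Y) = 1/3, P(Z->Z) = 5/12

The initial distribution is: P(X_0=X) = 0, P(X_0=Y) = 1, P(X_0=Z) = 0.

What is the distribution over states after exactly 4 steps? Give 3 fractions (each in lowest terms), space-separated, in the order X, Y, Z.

Propagating the distribution step by step (d_{t+1} = d_t * P):
d_0 = (X=0, Y=1, Z=0)
  d_1[X] = 0*1/2 + 1*1/12 + 0*1/4 = 1/12
  d_1[Y] = 0*1/12 + 1*5/6 + 0*1/3 = 5/6
  d_1[Z] = 0*5/12 + 1*1/12 + 0*5/12 = 1/12
d_1 = (X=1/12, Y=5/6, Z=1/12)
  d_2[X] = 1/12*1/2 + 5/6*1/12 + 1/12*1/4 = 19/144
  d_2[Y] = 1/12*1/12 + 5/6*5/6 + 1/12*1/3 = 35/48
  d_2[Z] = 1/12*5/12 + 5/6*1/12 + 1/12*5/12 = 5/36
d_2 = (X=19/144, Y=35/48, Z=5/36)
  d_3[X] = 19/144*1/2 + 35/48*1/12 + 5/36*1/4 = 31/192
  d_3[Y] = 19/144*1/12 + 35/48*5/6 + 5/36*1/3 = 383/576
  d_3[Z] = 19/144*5/12 + 35/48*1/12 + 5/36*5/12 = 25/144
d_3 = (X=31/192, Y=383/576, Z=25/144)
  d_4[X] = 31/192*1/2 + 383/576*1/12 + 25/144*1/4 = 1241/6912
  d_4[Y] = 31/192*1/12 + 383/576*5/6 + 25/144*1/3 = 1441/2304
  d_4[Z] = 31/192*5/12 + 383/576*1/12 + 25/144*5/12 = 337/1728
d_4 = (X=1241/6912, Y=1441/2304, Z=337/1728)

Answer: 1241/6912 1441/2304 337/1728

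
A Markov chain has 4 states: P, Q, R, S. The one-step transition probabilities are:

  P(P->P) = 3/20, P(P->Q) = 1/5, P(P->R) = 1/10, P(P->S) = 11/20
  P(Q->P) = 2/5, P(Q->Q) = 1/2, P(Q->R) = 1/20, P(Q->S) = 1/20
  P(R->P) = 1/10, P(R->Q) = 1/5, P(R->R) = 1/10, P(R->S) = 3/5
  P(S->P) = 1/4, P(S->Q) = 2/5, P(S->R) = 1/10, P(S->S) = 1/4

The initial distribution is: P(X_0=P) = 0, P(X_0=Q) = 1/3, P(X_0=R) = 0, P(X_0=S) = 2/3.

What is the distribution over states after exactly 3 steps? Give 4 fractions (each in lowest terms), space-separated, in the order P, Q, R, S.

Answer: 133/500 733/2000 49/600 343/1200

Derivation:
Propagating the distribution step by step (d_{t+1} = d_t * P):
d_0 = (P=0, Q=1/3, R=0, S=2/3)
  d_1[P] = 0*3/20 + 1/3*2/5 + 0*1/10 + 2/3*1/4 = 3/10
  d_1[Q] = 0*1/5 + 1/3*1/2 + 0*1/5 + 2/3*2/5 = 13/30
  d_1[R] = 0*1/10 + 1/3*1/20 + 0*1/10 + 2/3*1/10 = 1/12
  d_1[S] = 0*11/20 + 1/3*1/20 + 0*3/5 + 2/3*1/4 = 11/60
d_1 = (P=3/10, Q=13/30, R=1/12, S=11/60)
  d_2[P] = 3/10*3/20 + 13/30*2/5 + 1/12*1/10 + 11/60*1/4 = 109/400
  d_2[Q] = 3/10*1/5 + 13/30*1/2 + 1/12*1/5 + 11/60*2/5 = 11/30
  d_2[R] = 3/10*1/10 + 13/30*1/20 + 1/12*1/10 + 11/60*1/10 = 47/600
  d_2[S] = 3/10*11/20 + 13/30*1/20 + 1/12*3/5 + 11/60*1/4 = 113/400
d_2 = (P=109/400, Q=11/30, R=47/600, S=113/400)
  d_3[P] = 109/400*3/20 + 11/30*2/5 + 47/600*1/10 + 113/400*1/4 = 133/500
  d_3[Q] = 109/400*1/5 + 11/30*1/2 + 47/600*1/5 + 113/400*2/5 = 733/2000
  d_3[R] = 109/400*1/10 + 11/30*1/20 + 47/600*1/10 + 113/400*1/10 = 49/600
  d_3[S] = 109/400*11/20 + 11/30*1/20 + 47/600*3/5 + 113/400*1/4 = 343/1200
d_3 = (P=133/500, Q=733/2000, R=49/600, S=343/1200)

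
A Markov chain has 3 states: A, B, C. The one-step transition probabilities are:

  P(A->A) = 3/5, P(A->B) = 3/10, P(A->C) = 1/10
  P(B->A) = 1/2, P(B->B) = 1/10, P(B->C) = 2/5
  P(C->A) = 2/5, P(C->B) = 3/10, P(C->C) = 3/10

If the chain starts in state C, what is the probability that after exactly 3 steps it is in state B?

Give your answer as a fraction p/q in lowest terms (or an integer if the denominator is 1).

Computing P^3 by repeated multiplication:
P^1 =
  A: [3/5, 3/10, 1/10]
  B: [1/2, 1/10, 2/5]
  C: [2/5, 3/10, 3/10]
P^2 =
  A: [11/20, 6/25, 21/100]
  B: [51/100, 7/25, 21/100]
  C: [51/100, 6/25, 1/4]
P^3 =
  A: [267/500, 63/250, 107/500]
  B: [53/100, 61/250, 113/500]
  C: [263/500, 63/250, 111/500]

(P^3)[C -> B] = 63/250

Answer: 63/250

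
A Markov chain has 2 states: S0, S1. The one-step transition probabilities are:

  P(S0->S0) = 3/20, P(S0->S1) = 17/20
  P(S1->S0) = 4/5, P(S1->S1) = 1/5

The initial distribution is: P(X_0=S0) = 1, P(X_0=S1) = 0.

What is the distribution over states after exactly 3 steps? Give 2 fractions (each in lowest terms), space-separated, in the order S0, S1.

Answer: 2747/8000 5253/8000

Derivation:
Propagating the distribution step by step (d_{t+1} = d_t * P):
d_0 = (S0=1, S1=0)
  d_1[S0] = 1*3/20 + 0*4/5 = 3/20
  d_1[S1] = 1*17/20 + 0*1/5 = 17/20
d_1 = (S0=3/20, S1=17/20)
  d_2[S0] = 3/20*3/20 + 17/20*4/5 = 281/400
  d_2[S1] = 3/20*17/20 + 17/20*1/5 = 119/400
d_2 = (S0=281/400, S1=119/400)
  d_3[S0] = 281/400*3/20 + 119/400*4/5 = 2747/8000
  d_3[S1] = 281/400*17/20 + 119/400*1/5 = 5253/8000
d_3 = (S0=2747/8000, S1=5253/8000)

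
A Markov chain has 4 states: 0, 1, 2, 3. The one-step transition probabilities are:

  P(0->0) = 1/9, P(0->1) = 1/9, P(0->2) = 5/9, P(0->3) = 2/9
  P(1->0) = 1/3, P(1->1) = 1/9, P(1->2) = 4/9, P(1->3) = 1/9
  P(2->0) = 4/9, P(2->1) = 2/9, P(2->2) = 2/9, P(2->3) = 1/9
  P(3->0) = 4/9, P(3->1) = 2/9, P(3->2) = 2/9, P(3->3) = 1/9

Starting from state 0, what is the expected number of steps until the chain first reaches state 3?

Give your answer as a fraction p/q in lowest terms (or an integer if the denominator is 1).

Answer: 981/157

Derivation:
Let h_i = expected steps to first reach 3 from state i.
Boundary: h_3 = 0.
First-step equations for the other states:
  h_0 = 1 + 1/9*h_0 + 1/9*h_1 + 5/9*h_2 + 2/9*h_3
  h_1 = 1 + 1/3*h_0 + 1/9*h_1 + 4/9*h_2 + 1/9*h_3
  h_2 = 1 + 4/9*h_0 + 2/9*h_1 + 2/9*h_2 + 1/9*h_3

Substituting h_3 = 0 and rearranging gives the linear system (I - Q) h = 1:
  [8/9, -1/9, -5/9] . (h_0, h_1, h_2) = 1
  [-1/3, 8/9, -4/9] . (h_0, h_1, h_2) = 1
  [-4/9, -2/9, 7/9] . (h_0, h_1, h_2) = 1

Solving yields:
  h_0 = 981/157
  h_1 = 1080/157
  h_2 = 1071/157

Starting state is 0, so the expected hitting time is h_0 = 981/157.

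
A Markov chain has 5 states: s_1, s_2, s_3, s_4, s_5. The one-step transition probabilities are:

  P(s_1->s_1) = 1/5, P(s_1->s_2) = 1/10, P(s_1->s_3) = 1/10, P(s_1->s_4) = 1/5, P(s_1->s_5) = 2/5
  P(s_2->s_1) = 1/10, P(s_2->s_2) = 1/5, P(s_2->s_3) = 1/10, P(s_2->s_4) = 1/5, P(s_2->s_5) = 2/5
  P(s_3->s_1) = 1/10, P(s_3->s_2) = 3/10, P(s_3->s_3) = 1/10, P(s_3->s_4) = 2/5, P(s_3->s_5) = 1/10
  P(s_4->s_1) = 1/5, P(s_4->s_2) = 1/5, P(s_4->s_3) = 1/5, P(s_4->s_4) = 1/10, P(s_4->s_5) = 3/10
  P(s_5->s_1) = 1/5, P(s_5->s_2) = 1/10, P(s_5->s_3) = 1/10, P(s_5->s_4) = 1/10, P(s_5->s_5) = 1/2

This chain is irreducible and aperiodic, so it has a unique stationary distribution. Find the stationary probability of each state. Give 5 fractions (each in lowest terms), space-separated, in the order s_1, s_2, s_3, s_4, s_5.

Answer: 71/411 64/411 16/137 23/137 53/137

Derivation:
The stationary distribution satisfies pi = pi * P, i.e.:
  pi_s_1 = 1/5*pi_s_1 + 1/10*pi_s_2 + 1/10*pi_s_3 + 1/5*pi_s_4 + 1/5*pi_s_5
  pi_s_2 = 1/10*pi_s_1 + 1/5*pi_s_2 + 3/10*pi_s_3 + 1/5*pi_s_4 + 1/10*pi_s_5
  pi_s_3 = 1/10*pi_s_1 + 1/10*pi_s_2 + 1/10*pi_s_3 + 1/5*pi_s_4 + 1/10*pi_s_5
  pi_s_4 = 1/5*pi_s_1 + 1/5*pi_s_2 + 2/5*pi_s_3 + 1/10*pi_s_4 + 1/10*pi_s_5
  pi_s_5 = 2/5*pi_s_1 + 2/5*pi_s_2 + 1/10*pi_s_3 + 3/10*pi_s_4 + 1/2*pi_s_5
with normalization: pi_s_1 + pi_s_2 + pi_s_3 + pi_s_4 + pi_s_5 = 1.

Using the first 4 balance equations plus normalization, the linear system A*pi = b is:
  [-4/5, 1/10, 1/10, 1/5, 1/5] . pi = 0
  [1/10, -4/5, 3/10, 1/5, 1/10] . pi = 0
  [1/10, 1/10, -9/10, 1/5, 1/10] . pi = 0
  [1/5, 1/5, 2/5, -9/10, 1/10] . pi = 0
  [1, 1, 1, 1, 1] . pi = 1

Solving yields:
  pi_s_1 = 71/411
  pi_s_2 = 64/411
  pi_s_3 = 16/137
  pi_s_4 = 23/137
  pi_s_5 = 53/137

Verification (pi * P):
  71/411*1/5 + 64/411*1/10 + 16/137*1/10 + 23/137*1/5 + 53/137*1/5 = 71/411 = pi_s_1  (ok)
  71/411*1/10 + 64/411*1/5 + 16/137*3/10 + 23/137*1/5 + 53/137*1/10 = 64/411 = pi_s_2  (ok)
  71/411*1/10 + 64/411*1/10 + 16/137*1/10 + 23/137*1/5 + 53/137*1/10 = 16/137 = pi_s_3  (ok)
  71/411*1/5 + 64/411*1/5 + 16/137*2/5 + 23/137*1/10 + 53/137*1/10 = 23/137 = pi_s_4  (ok)
  71/411*2/5 + 64/411*2/5 + 16/137*1/10 + 23/137*3/10 + 53/137*1/2 = 53/137 = pi_s_5  (ok)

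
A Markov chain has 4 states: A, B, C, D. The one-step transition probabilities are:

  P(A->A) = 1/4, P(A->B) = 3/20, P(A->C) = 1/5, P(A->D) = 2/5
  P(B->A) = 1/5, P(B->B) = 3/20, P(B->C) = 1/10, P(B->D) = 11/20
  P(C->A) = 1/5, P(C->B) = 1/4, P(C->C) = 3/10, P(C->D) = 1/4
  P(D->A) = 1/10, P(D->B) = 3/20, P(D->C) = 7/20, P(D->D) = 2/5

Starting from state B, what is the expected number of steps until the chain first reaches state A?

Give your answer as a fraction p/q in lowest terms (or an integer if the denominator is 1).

Let h_i = expected steps to first reach A from state i.
Boundary: h_A = 0.
First-step equations for the other states:
  h_B = 1 + 1/5*h_A + 3/20*h_B + 1/10*h_C + 11/20*h_D
  h_C = 1 + 1/5*h_A + 1/4*h_B + 3/10*h_C + 1/4*h_D
  h_D = 1 + 1/10*h_A + 3/20*h_B + 7/20*h_C + 2/5*h_D

Substituting h_A = 0 and rearranging gives the linear system (I - Q) h = 1:
  [17/20, -1/10, -11/20] . (h_B, h_C, h_D) = 1
  [-1/4, 7/10, -1/4] . (h_B, h_C, h_D) = 1
  [-3/20, -7/20, 3/5] . (h_B, h_C, h_D) = 1

Solving yields:
  h_B = 995/158
  h_C = 965/158
  h_D = 1075/158

Starting state is B, so the expected hitting time is h_B = 995/158.

Answer: 995/158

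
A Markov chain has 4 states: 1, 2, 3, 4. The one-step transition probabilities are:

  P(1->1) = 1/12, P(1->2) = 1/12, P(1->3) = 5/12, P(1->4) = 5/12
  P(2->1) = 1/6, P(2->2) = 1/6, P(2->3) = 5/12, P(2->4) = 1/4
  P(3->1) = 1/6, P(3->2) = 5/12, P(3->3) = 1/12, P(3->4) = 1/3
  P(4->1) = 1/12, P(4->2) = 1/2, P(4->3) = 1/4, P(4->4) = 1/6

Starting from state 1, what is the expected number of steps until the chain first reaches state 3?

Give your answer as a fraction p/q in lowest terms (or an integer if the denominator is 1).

Let h_i = expected steps to first reach 3 from state i.
Boundary: h_3 = 0.
First-step equations for the other states:
  h_1 = 1 + 1/12*h_1 + 1/12*h_2 + 5/12*h_3 + 5/12*h_4
  h_2 = 1 + 1/6*h_1 + 1/6*h_2 + 5/12*h_3 + 1/4*h_4
  h_4 = 1 + 1/12*h_1 + 1/2*h_2 + 1/4*h_3 + 1/6*h_4

Substituting h_3 = 0 and rearranging gives the linear system (I - Q) h = 1:
  [11/12, -1/12, -5/12] . (h_1, h_2, h_4) = 1
  [-1/6, 5/6, -1/4] . (h_1, h_2, h_4) = 1
  [-1/12, -1/2, 5/6] . (h_1, h_2, h_4) = 1

Solving yields:
  h_1 = 2100/769
  h_2 = 2052/769
  h_4 = 2364/769

Starting state is 1, so the expected hitting time is h_1 = 2100/769.

Answer: 2100/769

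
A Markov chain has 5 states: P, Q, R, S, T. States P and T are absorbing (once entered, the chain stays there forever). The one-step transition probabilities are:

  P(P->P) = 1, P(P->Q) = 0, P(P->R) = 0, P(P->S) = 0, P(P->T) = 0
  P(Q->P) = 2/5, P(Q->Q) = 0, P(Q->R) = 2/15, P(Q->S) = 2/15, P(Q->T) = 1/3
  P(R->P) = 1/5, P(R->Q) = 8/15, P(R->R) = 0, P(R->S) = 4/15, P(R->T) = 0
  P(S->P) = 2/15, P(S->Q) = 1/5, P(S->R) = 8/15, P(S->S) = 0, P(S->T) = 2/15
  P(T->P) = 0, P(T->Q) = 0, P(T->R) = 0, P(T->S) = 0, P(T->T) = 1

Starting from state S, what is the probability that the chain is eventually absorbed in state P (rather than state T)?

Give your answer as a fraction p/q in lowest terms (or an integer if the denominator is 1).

Let a_i = P(absorbed in P | start in state i).
Boundary conditions: a_P = 1, a_T = 0.
For each transient state i, a_i = sum_j P(i->j) * a_j:
  a_Q = 2/5*a_P + 0*a_Q + 2/15*a_R + 2/15*a_S + 1/3*a_T
  a_R = 1/5*a_P + 8/15*a_Q + 0*a_R + 4/15*a_S + 0*a_T
  a_S = 2/15*a_P + 1/5*a_Q + 8/15*a_R + 0*a_S + 2/15*a_T

Substituting a_P = 1 and a_T = 0, rearrange to (I - Q) a = r where r[i] = P(i -> P):
  [1, -2/15, -2/15] . (a_Q, a_R, a_S) = 2/5
  [-8/15, 1, -4/15] . (a_Q, a_R, a_S) = 1/5
  [-1/5, -8/15, 1] . (a_Q, a_R, a_S) = 2/15

Solving yields:
  a_Q = 1372/2413
  a_R = 1601/2413
  a_S = 1450/2413

Starting state is S, so the absorption probability is a_S = 1450/2413.

Answer: 1450/2413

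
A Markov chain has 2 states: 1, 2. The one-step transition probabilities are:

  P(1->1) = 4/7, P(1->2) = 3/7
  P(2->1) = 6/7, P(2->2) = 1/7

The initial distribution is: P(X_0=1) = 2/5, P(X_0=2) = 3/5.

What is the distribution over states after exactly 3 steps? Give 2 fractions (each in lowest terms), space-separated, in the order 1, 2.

Propagating the distribution step by step (d_{t+1} = d_t * P):
d_0 = (1=2/5, 2=3/5)
  d_1[1] = 2/5*4/7 + 3/5*6/7 = 26/35
  d_1[2] = 2/5*3/7 + 3/5*1/7 = 9/35
d_1 = (1=26/35, 2=9/35)
  d_2[1] = 26/35*4/7 + 9/35*6/7 = 158/245
  d_2[2] = 26/35*3/7 + 9/35*1/7 = 87/245
d_2 = (1=158/245, 2=87/245)
  d_3[1] = 158/245*4/7 + 87/245*6/7 = 1154/1715
  d_3[2] = 158/245*3/7 + 87/245*1/7 = 561/1715
d_3 = (1=1154/1715, 2=561/1715)

Answer: 1154/1715 561/1715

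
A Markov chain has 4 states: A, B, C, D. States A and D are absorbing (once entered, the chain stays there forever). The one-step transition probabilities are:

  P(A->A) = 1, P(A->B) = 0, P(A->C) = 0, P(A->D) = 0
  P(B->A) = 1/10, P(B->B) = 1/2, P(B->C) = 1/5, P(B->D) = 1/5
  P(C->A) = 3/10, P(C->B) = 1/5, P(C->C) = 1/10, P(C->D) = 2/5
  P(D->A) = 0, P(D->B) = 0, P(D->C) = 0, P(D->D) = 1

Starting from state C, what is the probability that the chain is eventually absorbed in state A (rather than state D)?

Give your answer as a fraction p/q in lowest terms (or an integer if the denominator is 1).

Answer: 17/41

Derivation:
Let a_i = P(absorbed in A | start in state i).
Boundary conditions: a_A = 1, a_D = 0.
For each transient state i, a_i = sum_j P(i->j) * a_j:
  a_B = 1/10*a_A + 1/2*a_B + 1/5*a_C + 1/5*a_D
  a_C = 3/10*a_A + 1/5*a_B + 1/10*a_C + 2/5*a_D

Substituting a_A = 1 and a_D = 0, rearrange to (I - Q) a = r where r[i] = P(i -> A):
  [1/2, -1/5] . (a_B, a_C) = 1/10
  [-1/5, 9/10] . (a_B, a_C) = 3/10

Solving yields:
  a_B = 15/41
  a_C = 17/41

Starting state is C, so the absorption probability is a_C = 17/41.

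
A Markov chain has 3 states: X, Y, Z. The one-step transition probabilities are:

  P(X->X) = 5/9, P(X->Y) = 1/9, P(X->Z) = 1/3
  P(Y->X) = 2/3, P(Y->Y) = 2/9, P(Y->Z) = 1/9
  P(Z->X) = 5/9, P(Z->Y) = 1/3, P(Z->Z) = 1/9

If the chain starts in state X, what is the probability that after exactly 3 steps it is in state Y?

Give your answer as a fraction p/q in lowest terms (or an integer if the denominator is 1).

Answer: 5/27

Derivation:
Computing P^3 by repeated multiplication:
P^1 =
  X: [5/9, 1/9, 1/3]
  Y: [2/3, 2/9, 1/9]
  Z: [5/9, 1/3, 1/9]
P^2 =
  X: [46/81, 16/81, 19/81]
  Y: [47/81, 13/81, 7/27]
  Z: [16/27, 14/81, 19/81]
P^3 =
  X: [421/729, 5/27, 173/729]
  Y: [418/729, 136/729, 175/729]
  Z: [419/729, 133/729, 59/243]

(P^3)[X -> Y] = 5/27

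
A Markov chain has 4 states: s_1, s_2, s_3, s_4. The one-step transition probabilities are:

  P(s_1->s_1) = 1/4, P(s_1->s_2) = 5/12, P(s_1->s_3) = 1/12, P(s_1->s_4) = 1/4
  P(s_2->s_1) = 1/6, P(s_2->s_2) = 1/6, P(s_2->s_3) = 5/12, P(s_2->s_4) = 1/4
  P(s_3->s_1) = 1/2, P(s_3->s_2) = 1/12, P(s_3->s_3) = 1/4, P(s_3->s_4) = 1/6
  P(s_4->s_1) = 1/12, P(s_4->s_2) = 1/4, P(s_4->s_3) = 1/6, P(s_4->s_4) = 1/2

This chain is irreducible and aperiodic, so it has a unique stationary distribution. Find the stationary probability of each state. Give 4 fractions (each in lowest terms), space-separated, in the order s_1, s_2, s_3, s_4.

The stationary distribution satisfies pi = pi * P, i.e.:
  pi_s_1 = 1/4*pi_s_1 + 1/6*pi_s_2 + 1/2*pi_s_3 + 1/12*pi_s_4
  pi_s_2 = 5/12*pi_s_1 + 1/6*pi_s_2 + 1/12*pi_s_3 + 1/4*pi_s_4
  pi_s_3 = 1/12*pi_s_1 + 5/12*pi_s_2 + 1/4*pi_s_3 + 1/6*pi_s_4
  pi_s_4 = 1/4*pi_s_1 + 1/4*pi_s_2 + 1/6*pi_s_3 + 1/2*pi_s_4
with normalization: pi_s_1 + pi_s_2 + pi_s_3 + pi_s_4 = 1.

Using the first 3 balance equations plus normalization, the linear system A*pi = b is:
  [-3/4, 1/6, 1/2, 1/12] . pi = 0
  [5/12, -5/6, 1/12, 1/4] . pi = 0
  [1/12, 5/12, -3/4, 1/6] . pi = 0
  [1, 1, 1, 1] . pi = 1

Solving yields:
  pi_s_1 = 353/1501
  pi_s_2 = 349/1501
  pi_s_3 = 336/1501
  pi_s_4 = 463/1501

Verification (pi * P):
  353/1501*1/4 + 349/1501*1/6 + 336/1501*1/2 + 463/1501*1/12 = 353/1501 = pi_s_1  (ok)
  353/1501*5/12 + 349/1501*1/6 + 336/1501*1/12 + 463/1501*1/4 = 349/1501 = pi_s_2  (ok)
  353/1501*1/12 + 349/1501*5/12 + 336/1501*1/4 + 463/1501*1/6 = 336/1501 = pi_s_3  (ok)
  353/1501*1/4 + 349/1501*1/4 + 336/1501*1/6 + 463/1501*1/2 = 463/1501 = pi_s_4  (ok)

Answer: 353/1501 349/1501 336/1501 463/1501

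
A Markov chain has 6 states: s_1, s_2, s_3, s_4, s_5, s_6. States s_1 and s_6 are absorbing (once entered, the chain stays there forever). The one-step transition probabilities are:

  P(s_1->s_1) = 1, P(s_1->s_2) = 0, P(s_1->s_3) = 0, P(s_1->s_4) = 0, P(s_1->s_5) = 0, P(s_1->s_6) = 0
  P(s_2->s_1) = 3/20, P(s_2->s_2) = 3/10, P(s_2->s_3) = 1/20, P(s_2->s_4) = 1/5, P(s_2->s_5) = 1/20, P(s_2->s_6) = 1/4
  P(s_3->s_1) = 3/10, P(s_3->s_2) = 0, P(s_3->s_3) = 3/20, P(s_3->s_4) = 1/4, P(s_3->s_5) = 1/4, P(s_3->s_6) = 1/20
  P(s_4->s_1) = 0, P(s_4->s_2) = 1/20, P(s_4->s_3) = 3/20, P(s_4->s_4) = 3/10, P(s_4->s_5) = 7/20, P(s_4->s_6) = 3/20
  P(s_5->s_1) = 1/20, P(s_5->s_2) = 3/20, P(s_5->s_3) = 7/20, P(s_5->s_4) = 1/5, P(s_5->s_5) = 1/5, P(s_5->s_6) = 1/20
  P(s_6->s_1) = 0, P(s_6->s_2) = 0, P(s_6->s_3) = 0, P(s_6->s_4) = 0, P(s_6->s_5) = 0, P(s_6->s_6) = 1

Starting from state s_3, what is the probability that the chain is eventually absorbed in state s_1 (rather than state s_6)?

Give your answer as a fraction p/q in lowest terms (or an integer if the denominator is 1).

Let a_i = P(absorbed in s_1 | start in state i).
Boundary conditions: a_s_1 = 1, a_s_6 = 0.
For each transient state i, a_i = sum_j P(i->j) * a_j:
  a_s_2 = 3/20*a_s_1 + 3/10*a_s_2 + 1/20*a_s_3 + 1/5*a_s_4 + 1/20*a_s_5 + 1/4*a_s_6
  a_s_3 = 3/10*a_s_1 + 0*a_s_2 + 3/20*a_s_3 + 1/4*a_s_4 + 1/4*a_s_5 + 1/20*a_s_6
  a_s_4 = 0*a_s_1 + 1/20*a_s_2 + 3/20*a_s_3 + 3/10*a_s_4 + 7/20*a_s_5 + 3/20*a_s_6
  a_s_5 = 1/20*a_s_1 + 3/20*a_s_2 + 7/20*a_s_3 + 1/5*a_s_4 + 1/5*a_s_5 + 1/20*a_s_6

Substituting a_s_1 = 1 and a_s_6 = 0, rearrange to (I - Q) a = r where r[i] = P(i -> s_1):
  [7/10, -1/20, -1/5, -1/20] . (a_s_2, a_s_3, a_s_4, a_s_5) = 3/20
  [0, 17/20, -1/4, -1/4] . (a_s_2, a_s_3, a_s_4, a_s_5) = 3/10
  [-1/20, -3/20, 7/10, -7/20] . (a_s_2, a_s_3, a_s_4, a_s_5) = 0
  [-3/20, -7/20, -1/5, 4/5] . (a_s_2, a_s_3, a_s_4, a_s_5) = 1/20

Solving yields:
  a_s_2 = 11919/28415
  a_s_3 = 3600/5683
  a_s_4 = 12173/28415
  a_s_5 = 14929/28415

Starting state is s_3, so the absorption probability is a_s_3 = 3600/5683.

Answer: 3600/5683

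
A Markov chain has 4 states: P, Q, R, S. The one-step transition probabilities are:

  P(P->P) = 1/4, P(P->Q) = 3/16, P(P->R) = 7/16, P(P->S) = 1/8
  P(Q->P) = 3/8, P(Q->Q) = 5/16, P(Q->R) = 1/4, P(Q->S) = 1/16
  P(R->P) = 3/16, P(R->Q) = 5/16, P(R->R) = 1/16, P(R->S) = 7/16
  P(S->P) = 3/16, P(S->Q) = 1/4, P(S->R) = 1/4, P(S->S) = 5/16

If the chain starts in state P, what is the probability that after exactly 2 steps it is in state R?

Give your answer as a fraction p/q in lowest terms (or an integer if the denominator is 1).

Computing P^2 by repeated multiplication:
P^1 =
  P: [1/4, 3/16, 7/16, 1/8]
  Q: [3/8, 5/16, 1/4, 1/16]
  R: [3/16, 5/16, 1/16, 7/16]
  S: [3/16, 1/4, 1/4, 5/16]
P^2 =
  P: [61/256, 35/128, 55/256, 35/128]
  Q: [69/256, 67/256, 35/128, 25/128]
  R: [33/128, 67/256, 35/128, 53/256]
  S: [63/256, 69/256, 61/256, 63/256]

(P^2)[P -> R] = 55/256

Answer: 55/256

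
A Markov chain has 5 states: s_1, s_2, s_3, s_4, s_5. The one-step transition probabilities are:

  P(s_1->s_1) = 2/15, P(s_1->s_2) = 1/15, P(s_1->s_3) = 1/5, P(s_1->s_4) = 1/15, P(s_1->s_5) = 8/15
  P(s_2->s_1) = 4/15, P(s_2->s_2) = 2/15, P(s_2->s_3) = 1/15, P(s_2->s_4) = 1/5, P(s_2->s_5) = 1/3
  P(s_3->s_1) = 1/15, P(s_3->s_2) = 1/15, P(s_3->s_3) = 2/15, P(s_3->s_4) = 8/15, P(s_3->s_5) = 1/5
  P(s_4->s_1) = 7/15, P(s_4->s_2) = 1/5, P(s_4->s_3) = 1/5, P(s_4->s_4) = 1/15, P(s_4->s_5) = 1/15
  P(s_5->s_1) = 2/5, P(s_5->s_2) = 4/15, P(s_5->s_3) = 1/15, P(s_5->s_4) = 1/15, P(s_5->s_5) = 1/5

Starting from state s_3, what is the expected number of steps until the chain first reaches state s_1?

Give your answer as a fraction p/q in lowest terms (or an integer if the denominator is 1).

Let h_i = expected steps to first reach s_1 from state i.
Boundary: h_s_1 = 0.
First-step equations for the other states:
  h_s_2 = 1 + 4/15*h_s_1 + 2/15*h_s_2 + 1/15*h_s_3 + 1/5*h_s_4 + 1/3*h_s_5
  h_s_3 = 1 + 1/15*h_s_1 + 1/15*h_s_2 + 2/15*h_s_3 + 8/15*h_s_4 + 1/5*h_s_5
  h_s_4 = 1 + 7/15*h_s_1 + 1/5*h_s_2 + 1/5*h_s_3 + 1/15*h_s_4 + 1/15*h_s_5
  h_s_5 = 1 + 2/5*h_s_1 + 4/15*h_s_2 + 1/15*h_s_3 + 1/15*h_s_4 + 1/5*h_s_5

Substituting h_s_1 = 0 and rearranging gives the linear system (I - Q) h = 1:
  [13/15, -1/15, -1/5, -1/3] . (h_s_2, h_s_3, h_s_4, h_s_5) = 1
  [-1/15, 13/15, -8/15, -1/5] . (h_s_2, h_s_3, h_s_4, h_s_5) = 1
  [-1/5, -1/5, 14/15, -1/15] . (h_s_2, h_s_3, h_s_4, h_s_5) = 1
  [-4/15, -1/15, -1/15, 4/5] . (h_s_2, h_s_3, h_s_4, h_s_5) = 1

Solving yields:
  h_s_2 = 4695/1478
  h_s_3 = 2775/739
  h_s_4 = 2040/739
  h_s_5 = 4215/1478

Starting state is s_3, so the expected hitting time is h_s_3 = 2775/739.

Answer: 2775/739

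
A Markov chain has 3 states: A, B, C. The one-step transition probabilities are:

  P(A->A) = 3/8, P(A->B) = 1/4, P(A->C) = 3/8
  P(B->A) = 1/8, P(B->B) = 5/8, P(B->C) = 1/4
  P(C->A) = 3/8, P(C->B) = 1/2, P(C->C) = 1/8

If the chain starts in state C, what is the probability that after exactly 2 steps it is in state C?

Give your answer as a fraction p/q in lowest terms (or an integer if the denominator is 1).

Computing P^2 by repeated multiplication:
P^1 =
  A: [3/8, 1/4, 3/8]
  B: [1/8, 5/8, 1/4]
  C: [3/8, 1/2, 1/8]
P^2 =
  A: [5/16, 7/16, 1/4]
  B: [7/32, 35/64, 15/64]
  C: [1/4, 15/32, 9/32]

(P^2)[C -> C] = 9/32

Answer: 9/32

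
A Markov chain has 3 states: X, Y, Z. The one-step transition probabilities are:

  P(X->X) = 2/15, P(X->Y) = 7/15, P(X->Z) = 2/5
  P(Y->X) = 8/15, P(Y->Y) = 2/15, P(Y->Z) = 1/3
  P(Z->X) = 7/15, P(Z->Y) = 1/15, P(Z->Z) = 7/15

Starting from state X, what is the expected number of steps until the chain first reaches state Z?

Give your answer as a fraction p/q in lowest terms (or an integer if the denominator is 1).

Answer: 300/113

Derivation:
Let h_i = expected steps to first reach Z from state i.
Boundary: h_Z = 0.
First-step equations for the other states:
  h_X = 1 + 2/15*h_X + 7/15*h_Y + 2/5*h_Z
  h_Y = 1 + 8/15*h_X + 2/15*h_Y + 1/3*h_Z

Substituting h_Z = 0 and rearranging gives the linear system (I - Q) h = 1:
  [13/15, -7/15] . (h_X, h_Y) = 1
  [-8/15, 13/15] . (h_X, h_Y) = 1

Solving yields:
  h_X = 300/113
  h_Y = 315/113

Starting state is X, so the expected hitting time is h_X = 300/113.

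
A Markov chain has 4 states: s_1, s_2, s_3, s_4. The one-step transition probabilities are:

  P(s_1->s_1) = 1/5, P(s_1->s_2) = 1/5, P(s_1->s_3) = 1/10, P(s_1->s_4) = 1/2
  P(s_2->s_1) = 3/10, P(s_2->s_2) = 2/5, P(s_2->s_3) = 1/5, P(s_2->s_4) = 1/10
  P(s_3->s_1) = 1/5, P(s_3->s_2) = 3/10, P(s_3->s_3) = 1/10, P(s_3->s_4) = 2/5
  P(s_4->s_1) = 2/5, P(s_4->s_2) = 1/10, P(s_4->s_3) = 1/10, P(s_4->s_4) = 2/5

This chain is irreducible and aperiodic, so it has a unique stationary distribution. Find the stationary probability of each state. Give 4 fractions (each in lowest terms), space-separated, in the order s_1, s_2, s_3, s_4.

Answer: 61/207 91/414 101/828 301/828

Derivation:
The stationary distribution satisfies pi = pi * P, i.e.:
  pi_s_1 = 1/5*pi_s_1 + 3/10*pi_s_2 + 1/5*pi_s_3 + 2/5*pi_s_4
  pi_s_2 = 1/5*pi_s_1 + 2/5*pi_s_2 + 3/10*pi_s_3 + 1/10*pi_s_4
  pi_s_3 = 1/10*pi_s_1 + 1/5*pi_s_2 + 1/10*pi_s_3 + 1/10*pi_s_4
  pi_s_4 = 1/2*pi_s_1 + 1/10*pi_s_2 + 2/5*pi_s_3 + 2/5*pi_s_4
with normalization: pi_s_1 + pi_s_2 + pi_s_3 + pi_s_4 = 1.

Using the first 3 balance equations plus normalization, the linear system A*pi = b is:
  [-4/5, 3/10, 1/5, 2/5] . pi = 0
  [1/5, -3/5, 3/10, 1/10] . pi = 0
  [1/10, 1/5, -9/10, 1/10] . pi = 0
  [1, 1, 1, 1] . pi = 1

Solving yields:
  pi_s_1 = 61/207
  pi_s_2 = 91/414
  pi_s_3 = 101/828
  pi_s_4 = 301/828

Verification (pi * P):
  61/207*1/5 + 91/414*3/10 + 101/828*1/5 + 301/828*2/5 = 61/207 = pi_s_1  (ok)
  61/207*1/5 + 91/414*2/5 + 101/828*3/10 + 301/828*1/10 = 91/414 = pi_s_2  (ok)
  61/207*1/10 + 91/414*1/5 + 101/828*1/10 + 301/828*1/10 = 101/828 = pi_s_3  (ok)
  61/207*1/2 + 91/414*1/10 + 101/828*2/5 + 301/828*2/5 = 301/828 = pi_s_4  (ok)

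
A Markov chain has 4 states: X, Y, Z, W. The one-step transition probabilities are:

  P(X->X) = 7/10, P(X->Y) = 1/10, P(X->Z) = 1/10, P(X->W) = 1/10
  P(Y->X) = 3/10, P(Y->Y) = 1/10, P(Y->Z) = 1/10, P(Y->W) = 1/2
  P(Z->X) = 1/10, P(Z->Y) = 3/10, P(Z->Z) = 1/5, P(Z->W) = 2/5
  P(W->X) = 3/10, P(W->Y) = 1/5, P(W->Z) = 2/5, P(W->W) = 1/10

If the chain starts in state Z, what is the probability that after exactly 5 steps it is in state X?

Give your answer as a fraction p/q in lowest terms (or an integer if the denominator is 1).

Answer: 5301/12500

Derivation:
Computing P^5 by repeated multiplication:
P^1 =
  X: [7/10, 1/10, 1/10, 1/10]
  Y: [3/10, 1/10, 1/10, 1/2]
  Z: [1/10, 3/10, 1/5, 2/5]
  W: [3/10, 1/5, 2/5, 1/10]
P^2 =
  X: [14/25, 13/100, 7/50, 17/100]
  Y: [2/5, 17/100, 13/50, 17/100]
  Z: [3/10, 9/50, 6/25, 7/25]
  W: [17/50, 19/100, 17/100, 3/10]
P^3 =
  X: [62/125, 29/200, 33/200, 97/500]
  Y: [51/125, 169/1000, 177/1000, 123/500]
  Z: [93/250, 22/125, 26/125, 61/250]
  W: [201/500, 41/250, 207/1000, 227/1000]
P^4 =
  X: [2327/5000, 381/2500, 1747/10000, 83/400]
  Y: [2139/5000, 4/25, 383/2000, 2207/10000]
  Z: [509/1250, 83/500, 97/500, 291/1250]
  W: [2097/5000, 1641/10000, 118/625, 2277/10000]
P^5 =
  X: [22561/50000, 15569/100000, 4493/25000, 21337/100000]
  Y: [21641/50000, 16037/100000, 2317/12500, 4429/20000]
  Z: [5301/12500, 1013/6250, 4731/25000, 1123/5000]
  W: [43/100, 16053/100000, 18719/100000, 5557/25000]

(P^5)[Z -> X] = 5301/12500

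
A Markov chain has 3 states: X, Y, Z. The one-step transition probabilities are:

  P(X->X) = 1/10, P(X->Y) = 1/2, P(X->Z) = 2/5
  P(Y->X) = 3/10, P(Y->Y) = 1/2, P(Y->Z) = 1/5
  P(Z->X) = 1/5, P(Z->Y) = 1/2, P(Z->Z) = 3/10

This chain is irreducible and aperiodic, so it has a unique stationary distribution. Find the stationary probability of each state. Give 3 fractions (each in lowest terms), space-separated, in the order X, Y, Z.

Answer: 5/22 1/2 3/11

Derivation:
The stationary distribution satisfies pi = pi * P, i.e.:
  pi_X = 1/10*pi_X + 3/10*pi_Y + 1/5*pi_Z
  pi_Y = 1/2*pi_X + 1/2*pi_Y + 1/2*pi_Z
  pi_Z = 2/5*pi_X + 1/5*pi_Y + 3/10*pi_Z
with normalization: pi_X + pi_Y + pi_Z = 1.

Using the first 2 balance equations plus normalization, the linear system A*pi = b is:
  [-9/10, 3/10, 1/5] . pi = 0
  [1/2, -1/2, 1/2] . pi = 0
  [1, 1, 1] . pi = 1

Solving yields:
  pi_X = 5/22
  pi_Y = 1/2
  pi_Z = 3/11

Verification (pi * P):
  5/22*1/10 + 1/2*3/10 + 3/11*1/5 = 5/22 = pi_X  (ok)
  5/22*1/2 + 1/2*1/2 + 3/11*1/2 = 1/2 = pi_Y  (ok)
  5/22*2/5 + 1/2*1/5 + 3/11*3/10 = 3/11 = pi_Z  (ok)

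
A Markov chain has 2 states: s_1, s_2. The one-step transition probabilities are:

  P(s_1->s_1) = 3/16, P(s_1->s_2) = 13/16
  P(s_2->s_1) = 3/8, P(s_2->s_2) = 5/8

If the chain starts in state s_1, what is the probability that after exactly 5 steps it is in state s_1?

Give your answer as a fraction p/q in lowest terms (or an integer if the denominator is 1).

Answer: 330963/1048576

Derivation:
Computing P^5 by repeated multiplication:
P^1 =
  s_1: [3/16, 13/16]
  s_2: [3/8, 5/8]
P^2 =
  s_1: [87/256, 169/256]
  s_2: [39/128, 89/128]
P^3 =
  s_1: [1275/4096, 2821/4096]
  s_2: [651/2048, 1397/2048]
P^4 =
  s_1: [20751/65536, 44785/65536]
  s_2: [10335/32768, 22433/32768]
P^5 =
  s_1: [330963/1048576, 717613/1048576]
  s_2: [165603/524288, 358685/524288]

(P^5)[s_1 -> s_1] = 330963/1048576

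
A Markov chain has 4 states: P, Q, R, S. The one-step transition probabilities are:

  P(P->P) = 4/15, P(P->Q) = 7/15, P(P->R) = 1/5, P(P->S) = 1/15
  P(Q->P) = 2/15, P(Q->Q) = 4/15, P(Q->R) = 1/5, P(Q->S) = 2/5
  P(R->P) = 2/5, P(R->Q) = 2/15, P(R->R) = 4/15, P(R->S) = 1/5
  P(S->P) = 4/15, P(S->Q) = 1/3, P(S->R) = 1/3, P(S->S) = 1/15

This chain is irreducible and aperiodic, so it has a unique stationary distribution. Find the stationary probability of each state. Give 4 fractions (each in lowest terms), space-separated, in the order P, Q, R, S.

Answer: 505/1949 1167/3898 473/1949 775/3898

Derivation:
The stationary distribution satisfies pi = pi * P, i.e.:
  pi_P = 4/15*pi_P + 2/15*pi_Q + 2/5*pi_R + 4/15*pi_S
  pi_Q = 7/15*pi_P + 4/15*pi_Q + 2/15*pi_R + 1/3*pi_S
  pi_R = 1/5*pi_P + 1/5*pi_Q + 4/15*pi_R + 1/3*pi_S
  pi_S = 1/15*pi_P + 2/5*pi_Q + 1/5*pi_R + 1/15*pi_S
with normalization: pi_P + pi_Q + pi_R + pi_S = 1.

Using the first 3 balance equations plus normalization, the linear system A*pi = b is:
  [-11/15, 2/15, 2/5, 4/15] . pi = 0
  [7/15, -11/15, 2/15, 1/3] . pi = 0
  [1/5, 1/5, -11/15, 1/3] . pi = 0
  [1, 1, 1, 1] . pi = 1

Solving yields:
  pi_P = 505/1949
  pi_Q = 1167/3898
  pi_R = 473/1949
  pi_S = 775/3898

Verification (pi * P):
  505/1949*4/15 + 1167/3898*2/15 + 473/1949*2/5 + 775/3898*4/15 = 505/1949 = pi_P  (ok)
  505/1949*7/15 + 1167/3898*4/15 + 473/1949*2/15 + 775/3898*1/3 = 1167/3898 = pi_Q  (ok)
  505/1949*1/5 + 1167/3898*1/5 + 473/1949*4/15 + 775/3898*1/3 = 473/1949 = pi_R  (ok)
  505/1949*1/15 + 1167/3898*2/5 + 473/1949*1/5 + 775/3898*1/15 = 775/3898 = pi_S  (ok)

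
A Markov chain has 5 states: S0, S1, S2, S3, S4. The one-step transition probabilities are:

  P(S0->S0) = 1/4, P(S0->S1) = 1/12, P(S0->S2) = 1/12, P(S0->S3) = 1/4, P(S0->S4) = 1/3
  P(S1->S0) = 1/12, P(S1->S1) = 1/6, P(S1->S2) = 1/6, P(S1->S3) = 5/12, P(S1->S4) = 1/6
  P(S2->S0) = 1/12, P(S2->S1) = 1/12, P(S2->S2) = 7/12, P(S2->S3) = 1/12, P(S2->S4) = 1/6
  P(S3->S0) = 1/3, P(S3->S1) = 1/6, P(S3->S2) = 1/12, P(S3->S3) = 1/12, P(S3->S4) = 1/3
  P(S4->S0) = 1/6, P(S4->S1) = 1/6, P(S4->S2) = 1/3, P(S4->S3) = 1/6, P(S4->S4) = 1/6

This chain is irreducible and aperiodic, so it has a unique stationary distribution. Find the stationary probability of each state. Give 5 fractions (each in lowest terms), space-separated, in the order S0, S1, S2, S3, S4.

Answer: 1211/6939 98/771 2083/6939 1204/6939 1559/6939

Derivation:
The stationary distribution satisfies pi = pi * P, i.e.:
  pi_S0 = 1/4*pi_S0 + 1/12*pi_S1 + 1/12*pi_S2 + 1/3*pi_S3 + 1/6*pi_S4
  pi_S1 = 1/12*pi_S0 + 1/6*pi_S1 + 1/12*pi_S2 + 1/6*pi_S3 + 1/6*pi_S4
  pi_S2 = 1/12*pi_S0 + 1/6*pi_S1 + 7/12*pi_S2 + 1/12*pi_S3 + 1/3*pi_S4
  pi_S3 = 1/4*pi_S0 + 5/12*pi_S1 + 1/12*pi_S2 + 1/12*pi_S3 + 1/6*pi_S4
  pi_S4 = 1/3*pi_S0 + 1/6*pi_S1 + 1/6*pi_S2 + 1/3*pi_S3 + 1/6*pi_S4
with normalization: pi_S0 + pi_S1 + pi_S2 + pi_S3 + pi_S4 = 1.

Using the first 4 balance equations plus normalization, the linear system A*pi = b is:
  [-3/4, 1/12, 1/12, 1/3, 1/6] . pi = 0
  [1/12, -5/6, 1/12, 1/6, 1/6] . pi = 0
  [1/12, 1/6, -5/12, 1/12, 1/3] . pi = 0
  [1/4, 5/12, 1/12, -11/12, 1/6] . pi = 0
  [1, 1, 1, 1, 1] . pi = 1

Solving yields:
  pi_S0 = 1211/6939
  pi_S1 = 98/771
  pi_S2 = 2083/6939
  pi_S3 = 1204/6939
  pi_S4 = 1559/6939

Verification (pi * P):
  1211/6939*1/4 + 98/771*1/12 + 2083/6939*1/12 + 1204/6939*1/3 + 1559/6939*1/6 = 1211/6939 = pi_S0  (ok)
  1211/6939*1/12 + 98/771*1/6 + 2083/6939*1/12 + 1204/6939*1/6 + 1559/6939*1/6 = 98/771 = pi_S1  (ok)
  1211/6939*1/12 + 98/771*1/6 + 2083/6939*7/12 + 1204/6939*1/12 + 1559/6939*1/3 = 2083/6939 = pi_S2  (ok)
  1211/6939*1/4 + 98/771*5/12 + 2083/6939*1/12 + 1204/6939*1/12 + 1559/6939*1/6 = 1204/6939 = pi_S3  (ok)
  1211/6939*1/3 + 98/771*1/6 + 2083/6939*1/6 + 1204/6939*1/3 + 1559/6939*1/6 = 1559/6939 = pi_S4  (ok)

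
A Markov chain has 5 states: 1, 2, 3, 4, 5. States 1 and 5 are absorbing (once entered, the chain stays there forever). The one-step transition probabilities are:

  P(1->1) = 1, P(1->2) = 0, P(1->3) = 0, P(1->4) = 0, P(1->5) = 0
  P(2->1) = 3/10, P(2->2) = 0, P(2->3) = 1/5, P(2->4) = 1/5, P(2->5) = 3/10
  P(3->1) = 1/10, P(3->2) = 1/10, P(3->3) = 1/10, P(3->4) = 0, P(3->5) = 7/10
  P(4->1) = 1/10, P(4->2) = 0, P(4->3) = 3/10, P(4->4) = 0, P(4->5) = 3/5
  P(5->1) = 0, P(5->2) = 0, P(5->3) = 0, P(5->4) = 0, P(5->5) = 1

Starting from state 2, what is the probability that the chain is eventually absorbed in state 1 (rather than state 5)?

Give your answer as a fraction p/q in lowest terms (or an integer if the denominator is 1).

Let a_i = P(absorbed in 1 | start in state i).
Boundary conditions: a_1 = 1, a_5 = 0.
For each transient state i, a_i = sum_j P(i->j) * a_j:
  a_2 = 3/10*a_1 + 0*a_2 + 1/5*a_3 + 1/5*a_4 + 3/10*a_5
  a_3 = 1/10*a_1 + 1/10*a_2 + 1/10*a_3 + 0*a_4 + 7/10*a_5
  a_4 = 1/10*a_1 + 0*a_2 + 3/10*a_3 + 0*a_4 + 3/5*a_5

Substituting a_1 = 1 and a_5 = 0, rearrange to (I - Q) a = r where r[i] = P(i -> 1):
  [1, -1/5, -1/5] . (a_2, a_3, a_4) = 3/10
  [-1/10, 9/10, 0] . (a_2, a_3, a_4) = 1/10
  [0, -3/10, 1] . (a_2, a_3, a_4) = 1/10

Solving yields:
  a_2 = 157/437
  a_3 = 66/437
  a_4 = 127/874

Starting state is 2, so the absorption probability is a_2 = 157/437.

Answer: 157/437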